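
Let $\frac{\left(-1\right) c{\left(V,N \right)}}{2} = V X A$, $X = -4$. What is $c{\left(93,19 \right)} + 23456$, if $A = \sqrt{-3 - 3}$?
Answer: $23456 + 744 i \sqrt{6} \approx 23456.0 + 1822.4 i$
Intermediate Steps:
$A = i \sqrt{6}$ ($A = \sqrt{-6} = i \sqrt{6} \approx 2.4495 i$)
$c{\left(V,N \right)} = 8 i V \sqrt{6}$ ($c{\left(V,N \right)} = - 2 V \left(-4\right) i \sqrt{6} = - 2 - 4 V i \sqrt{6} = - 2 \left(- 4 i V \sqrt{6}\right) = 8 i V \sqrt{6}$)
$c{\left(93,19 \right)} + 23456 = 8 i 93 \sqrt{6} + 23456 = 744 i \sqrt{6} + 23456 = 23456 + 744 i \sqrt{6}$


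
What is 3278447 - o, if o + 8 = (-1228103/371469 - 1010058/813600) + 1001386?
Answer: 2012261734742531/883705200 ≈ 2.2771e+6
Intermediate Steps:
o = 884918927081869/883705200 (o = -8 + ((-1228103/371469 - 1010058/813600) + 1001386) = -8 + ((-1228103*1/371469 - 1010058*1/813600) + 1001386) = -8 + ((-64637/19551 - 168343/135600) + 1001386) = -8 + (-4018683731/883705200 + 1001386) = -8 + 884925996723469/883705200 = 884918927081869/883705200 ≈ 1.0014e+6)
3278447 - o = 3278447 - 1*884918927081869/883705200 = 3278447 - 884918927081869/883705200 = 2012261734742531/883705200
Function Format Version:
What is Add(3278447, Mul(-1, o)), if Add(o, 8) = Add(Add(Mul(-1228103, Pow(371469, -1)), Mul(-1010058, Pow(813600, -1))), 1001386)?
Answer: Rational(2012261734742531, 883705200) ≈ 2.2771e+6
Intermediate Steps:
o = Rational(884918927081869, 883705200) (o = Add(-8, Add(Add(Mul(-1228103, Pow(371469, -1)), Mul(-1010058, Pow(813600, -1))), 1001386)) = Add(-8, Add(Add(Mul(-1228103, Rational(1, 371469)), Mul(-1010058, Rational(1, 813600))), 1001386)) = Add(-8, Add(Add(Rational(-64637, 19551), Rational(-168343, 135600)), 1001386)) = Add(-8, Add(Rational(-4018683731, 883705200), 1001386)) = Add(-8, Rational(884925996723469, 883705200)) = Rational(884918927081869, 883705200) ≈ 1.0014e+6)
Add(3278447, Mul(-1, o)) = Add(3278447, Mul(-1, Rational(884918927081869, 883705200))) = Add(3278447, Rational(-884918927081869, 883705200)) = Rational(2012261734742531, 883705200)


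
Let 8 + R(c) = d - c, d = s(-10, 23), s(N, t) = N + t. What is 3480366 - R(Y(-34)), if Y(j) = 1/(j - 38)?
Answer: 250585991/72 ≈ 3.4804e+6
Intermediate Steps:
Y(j) = 1/(-38 + j)
d = 13 (d = -10 + 23 = 13)
R(c) = 5 - c (R(c) = -8 + (13 - c) = 5 - c)
3480366 - R(Y(-34)) = 3480366 - (5 - 1/(-38 - 34)) = 3480366 - (5 - 1/(-72)) = 3480366 - (5 - 1*(-1/72)) = 3480366 - (5 + 1/72) = 3480366 - 1*361/72 = 3480366 - 361/72 = 250585991/72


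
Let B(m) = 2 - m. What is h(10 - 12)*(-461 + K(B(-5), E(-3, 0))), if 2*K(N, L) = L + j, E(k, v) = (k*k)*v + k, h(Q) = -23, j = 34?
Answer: 20493/2 ≈ 10247.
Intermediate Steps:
E(k, v) = k + v*k**2 (E(k, v) = k**2*v + k = v*k**2 + k = k + v*k**2)
K(N, L) = 17 + L/2 (K(N, L) = (L + 34)/2 = (34 + L)/2 = 17 + L/2)
h(10 - 12)*(-461 + K(B(-5), E(-3, 0))) = -23*(-461 + (17 + (-3*(1 - 3*0))/2)) = -23*(-461 + (17 + (-3*(1 + 0))/2)) = -23*(-461 + (17 + (-3*1)/2)) = -23*(-461 + (17 + (1/2)*(-3))) = -23*(-461 + (17 - 3/2)) = -23*(-461 + 31/2) = -23*(-891/2) = 20493/2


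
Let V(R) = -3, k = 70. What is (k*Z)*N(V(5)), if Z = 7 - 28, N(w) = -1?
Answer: 1470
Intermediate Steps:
Z = -21
(k*Z)*N(V(5)) = (70*(-21))*(-1) = -1470*(-1) = 1470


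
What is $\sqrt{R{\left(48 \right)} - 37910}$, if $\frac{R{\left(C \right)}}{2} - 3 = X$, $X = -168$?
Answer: $4 i \sqrt{2390} \approx 195.55 i$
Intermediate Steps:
$R{\left(C \right)} = -330$ ($R{\left(C \right)} = 6 + 2 \left(-168\right) = 6 - 336 = -330$)
$\sqrt{R{\left(48 \right)} - 37910} = \sqrt{-330 - 37910} = \sqrt{-38240} = 4 i \sqrt{2390}$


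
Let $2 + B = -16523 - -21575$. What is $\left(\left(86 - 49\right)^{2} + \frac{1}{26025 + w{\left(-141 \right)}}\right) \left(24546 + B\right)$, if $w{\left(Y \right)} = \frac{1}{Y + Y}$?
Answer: $\frac{297355698911348}{7339049} \approx 4.0517 \cdot 10^{7}$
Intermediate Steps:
$w{\left(Y \right)} = \frac{1}{2 Y}$
$B = 5050$ ($B = -2 - -5052 = -2 + \left(-16523 + 21575\right) = -2 + 5052 = 5050$)
$\left(\left(86 - 49\right)^{2} + \frac{1}{26025 + w{\left(-141 \right)}}\right) \left(24546 + B\right) = \left(\left(86 - 49\right)^{2} + \frac{1}{26025 + \frac{1}{2 \left(-141\right)}}\right) \left(24546 + 5050\right) = \left(37^{2} + \frac{1}{26025 + \frac{1}{2} \left(- \frac{1}{141}\right)}\right) 29596 = \left(1369 + \frac{1}{26025 - \frac{1}{282}}\right) 29596 = \left(1369 + \frac{1}{\frac{7339049}{282}}\right) 29596 = \left(1369 + \frac{282}{7339049}\right) 29596 = \frac{10047158363}{7339049} \cdot 29596 = \frac{297355698911348}{7339049}$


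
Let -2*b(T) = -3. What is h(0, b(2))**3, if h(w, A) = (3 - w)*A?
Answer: 729/8 ≈ 91.125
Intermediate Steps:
b(T) = 3/2 (b(T) = -1/2*(-3) = 3/2)
h(w, A) = A*(3 - w)
h(0, b(2))**3 = (3*(3 - 1*0)/2)**3 = (3*(3 + 0)/2)**3 = ((3/2)*3)**3 = (9/2)**3 = 729/8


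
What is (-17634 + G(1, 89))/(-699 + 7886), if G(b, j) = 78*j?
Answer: -10692/7187 ≈ -1.4877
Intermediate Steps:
(-17634 + G(1, 89))/(-699 + 7886) = (-17634 + 78*89)/(-699 + 7886) = (-17634 + 6942)/7187 = -10692*1/7187 = -10692/7187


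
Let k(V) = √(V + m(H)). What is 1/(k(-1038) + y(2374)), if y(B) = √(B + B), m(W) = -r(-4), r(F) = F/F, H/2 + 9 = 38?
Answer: 1/(2*√1187 + I*√1039) ≈ 0.011907 - 0.00557*I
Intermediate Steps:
H = 58 (H = -18 + 2*38 = -18 + 76 = 58)
r(F) = 1
m(W) = -1 (m(W) = -1*1 = -1)
y(B) = √2*√B (y(B) = √(2*B) = √2*√B)
k(V) = √(-1 + V) (k(V) = √(V - 1) = √(-1 + V))
1/(k(-1038) + y(2374)) = 1/(√(-1 - 1038) + √2*√2374) = 1/(√(-1039) + 2*√1187) = 1/(I*√1039 + 2*√1187) = 1/(2*√1187 + I*√1039)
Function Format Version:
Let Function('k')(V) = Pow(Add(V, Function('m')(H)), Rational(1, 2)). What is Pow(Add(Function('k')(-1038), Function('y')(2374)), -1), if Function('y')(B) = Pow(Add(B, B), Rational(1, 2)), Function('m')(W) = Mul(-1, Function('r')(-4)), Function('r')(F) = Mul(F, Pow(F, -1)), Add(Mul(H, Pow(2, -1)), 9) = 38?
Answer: Pow(Add(Mul(2, Pow(1187, Rational(1, 2))), Mul(I, Pow(1039, Rational(1, 2)))), -1) ≈ Add(0.011907, Mul(-0.0055700, I))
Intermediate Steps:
H = 58 (H = Add(-18, Mul(2, 38)) = Add(-18, 76) = 58)
Function('r')(F) = 1
Function('m')(W) = -1 (Function('m')(W) = Mul(-1, 1) = -1)
Function('y')(B) = Mul(Pow(2, Rational(1, 2)), Pow(B, Rational(1, 2))) (Function('y')(B) = Pow(Mul(2, B), Rational(1, 2)) = Mul(Pow(2, Rational(1, 2)), Pow(B, Rational(1, 2))))
Function('k')(V) = Pow(Add(-1, V), Rational(1, 2)) (Function('k')(V) = Pow(Add(V, -1), Rational(1, 2)) = Pow(Add(-1, V), Rational(1, 2)))
Pow(Add(Function('k')(-1038), Function('y')(2374)), -1) = Pow(Add(Pow(Add(-1, -1038), Rational(1, 2)), Mul(Pow(2, Rational(1, 2)), Pow(2374, Rational(1, 2)))), -1) = Pow(Add(Pow(-1039, Rational(1, 2)), Mul(2, Pow(1187, Rational(1, 2)))), -1) = Pow(Add(Mul(I, Pow(1039, Rational(1, 2))), Mul(2, Pow(1187, Rational(1, 2)))), -1) = Pow(Add(Mul(2, Pow(1187, Rational(1, 2))), Mul(I, Pow(1039, Rational(1, 2)))), -1)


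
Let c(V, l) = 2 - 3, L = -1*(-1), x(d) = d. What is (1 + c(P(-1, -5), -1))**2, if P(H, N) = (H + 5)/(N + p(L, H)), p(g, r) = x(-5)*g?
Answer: 0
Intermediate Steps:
L = 1
p(g, r) = -5*g
P(H, N) = (5 + H)/(-5 + N) (P(H, N) = (H + 5)/(N - 5*1) = (5 + H)/(N - 5) = (5 + H)/(-5 + N))
c(V, l) = -1
(1 + c(P(-1, -5), -1))**2 = (1 - 1)**2 = 0**2 = 0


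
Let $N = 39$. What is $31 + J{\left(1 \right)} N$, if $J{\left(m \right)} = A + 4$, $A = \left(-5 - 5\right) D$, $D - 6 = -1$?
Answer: $-1763$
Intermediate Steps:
$D = 5$ ($D = 6 - 1 = 5$)
$A = -50$ ($A = \left(-5 - 5\right) 5 = \left(-10\right) 5 = -50$)
$J{\left(m \right)} = -46$ ($J{\left(m \right)} = -50 + 4 = -46$)
$31 + J{\left(1 \right)} N = 31 - 1794 = -1763$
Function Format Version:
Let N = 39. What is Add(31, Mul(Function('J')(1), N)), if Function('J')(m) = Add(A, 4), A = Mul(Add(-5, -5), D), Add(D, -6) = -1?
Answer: -1763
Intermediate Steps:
D = 5 (D = Add(6, -1) = 5)
A = -50 (A = Mul(Add(-5, -5), 5) = Mul(-10, 5) = -50)
Function('J')(m) = -46 (Function('J')(m) = Add(-50, 4) = -46)
Add(31, Mul(Function('J')(1), N)) = Add(31, Mul(-46, 39)) = Add(31, -1794) = -1763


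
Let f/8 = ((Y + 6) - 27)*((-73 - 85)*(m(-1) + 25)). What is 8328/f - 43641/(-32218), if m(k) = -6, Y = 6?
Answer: 166557764/120898045 ≈ 1.3777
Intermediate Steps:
f = 360240 (f = 8*(((6 + 6) - 27)*((-73 - 85)*(-6 + 25))) = 8*((12 - 27)*(-158*19)) = 8*(-15*(-3002)) = 8*45030 = 360240)
8328/f - 43641/(-32218) = 8328/360240 - 43641/(-32218) = 8328*(1/360240) - 43641*(-1/32218) = 347/15010 + 43641/32218 = 166557764/120898045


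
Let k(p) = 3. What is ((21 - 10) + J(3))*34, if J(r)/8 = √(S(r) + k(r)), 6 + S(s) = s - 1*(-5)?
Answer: 374 + 272*√5 ≈ 982.21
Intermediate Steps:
S(s) = -1 + s (S(s) = -6 + (s - 1*(-5)) = -6 + (s + 5) = -6 + (5 + s) = -1 + s)
J(r) = 8*√(2 + r) (J(r) = 8*√((-1 + r) + 3) = 8*√(2 + r))
((21 - 10) + J(3))*34 = ((21 - 10) + 8*√(2 + 3))*34 = (11 + 8*√5)*34 = 374 + 272*√5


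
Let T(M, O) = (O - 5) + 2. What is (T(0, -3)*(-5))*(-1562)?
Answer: -46860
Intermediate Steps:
T(M, O) = -3 + O (T(M, O) = (-5 + O) + 2 = -3 + O)
(T(0, -3)*(-5))*(-1562) = ((-3 - 3)*(-5))*(-1562) = -6*(-5)*(-1562) = 30*(-1562) = -46860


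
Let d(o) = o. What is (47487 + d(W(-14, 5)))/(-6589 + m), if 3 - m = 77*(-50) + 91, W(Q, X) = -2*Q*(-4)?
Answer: -47375/2827 ≈ -16.758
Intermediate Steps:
W(Q, X) = 8*Q
m = 3762 (m = 3 - (77*(-50) + 91) = 3 - (-3850 + 91) = 3 - 1*(-3759) = 3 + 3759 = 3762)
(47487 + d(W(-14, 5)))/(-6589 + m) = (47487 + 8*(-14))/(-6589 + 3762) = (47487 - 112)/(-2827) = 47375*(-1/2827) = -47375/2827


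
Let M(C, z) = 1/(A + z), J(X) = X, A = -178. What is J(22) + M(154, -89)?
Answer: 5873/267 ≈ 21.996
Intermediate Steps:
M(C, z) = 1/(-178 + z)
J(22) + M(154, -89) = 22 + 1/(-178 - 89) = 22 + 1/(-267) = 22 - 1/267 = 5873/267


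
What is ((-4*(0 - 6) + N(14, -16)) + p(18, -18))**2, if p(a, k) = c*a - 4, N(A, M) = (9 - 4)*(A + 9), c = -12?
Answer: 6561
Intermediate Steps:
N(A, M) = 45 + 5*A (N(A, M) = 5*(9 + A) = 45 + 5*A)
p(a, k) = -4 - 12*a (p(a, k) = -12*a - 4 = -4 - 12*a)
((-4*(0 - 6) + N(14, -16)) + p(18, -18))**2 = ((-4*(0 - 6) + (45 + 5*14)) + (-4 - 12*18))**2 = ((-4*(-6) + (45 + 70)) + (-4 - 216))**2 = ((24 + 115) - 220)**2 = (139 - 220)**2 = (-81)**2 = 6561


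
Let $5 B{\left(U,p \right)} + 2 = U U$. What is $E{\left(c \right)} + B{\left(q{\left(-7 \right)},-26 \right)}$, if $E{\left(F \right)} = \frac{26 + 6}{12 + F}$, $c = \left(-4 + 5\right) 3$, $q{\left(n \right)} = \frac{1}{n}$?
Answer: $\frac{1277}{735} \approx 1.7374$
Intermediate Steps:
$c = 3$ ($c = 1 \cdot 3 = 3$)
$B{\left(U,p \right)} = - \frac{2}{5} + \frac{U^{2}}{5}$ ($B{\left(U,p \right)} = - \frac{2}{5} + \frac{U U}{5} = - \frac{2}{5} + \frac{U^{2}}{5}$)
$E{\left(F \right)} = \frac{32}{12 + F}$
$E{\left(c \right)} + B{\left(q{\left(-7 \right)},-26 \right)} = \frac{32}{12 + 3} - \left(\frac{2}{5} - \frac{\left(\frac{1}{-7}\right)^{2}}{5}\right) = \frac{32}{15} - \left(\frac{2}{5} - \frac{\left(- \frac{1}{7}\right)^{2}}{5}\right) = 32 \cdot \frac{1}{15} + \left(- \frac{2}{5} + \frac{1}{5} \cdot \frac{1}{49}\right) = \frac{32}{15} + \left(- \frac{2}{5} + \frac{1}{245}\right) = \frac{32}{15} - \frac{97}{245} = \frac{1277}{735}$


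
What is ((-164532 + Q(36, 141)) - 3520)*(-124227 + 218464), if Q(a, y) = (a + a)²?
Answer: -15348191716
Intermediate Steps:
Q(a, y) = 4*a² (Q(a, y) = (2*a)² = 4*a²)
((-164532 + Q(36, 141)) - 3520)*(-124227 + 218464) = ((-164532 + 4*36²) - 3520)*(-124227 + 218464) = ((-164532 + 4*1296) - 3520)*94237 = ((-164532 + 5184) - 3520)*94237 = (-159348 - 3520)*94237 = -162868*94237 = -15348191716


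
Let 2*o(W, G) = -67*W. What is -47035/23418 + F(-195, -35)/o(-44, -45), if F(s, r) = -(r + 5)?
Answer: -34313525/17259066 ≈ -1.9881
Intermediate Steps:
F(s, r) = -5 - r (F(s, r) = -(5 + r) = -5 - r)
o(W, G) = -67*W/2 (o(W, G) = (-67*W)/2 = -67*W/2)
-47035/23418 + F(-195, -35)/o(-44, -45) = -47035/23418 + (-5 - 1*(-35))/((-67/2*(-44))) = -47035*1/23418 + (-5 + 35)/1474 = -47035/23418 + 30*(1/1474) = -47035/23418 + 15/737 = -34313525/17259066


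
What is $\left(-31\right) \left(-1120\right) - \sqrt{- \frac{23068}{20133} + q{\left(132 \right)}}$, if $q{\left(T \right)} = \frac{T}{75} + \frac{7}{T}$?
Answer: $34720 - \frac{\sqrt{363620419591}}{738210} \approx 34719.0$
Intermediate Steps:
$q{\left(T \right)} = \frac{7}{T} + \frac{T}{75}$ ($q{\left(T \right)} = T \frac{1}{75} + \frac{7}{T} = \frac{T}{75} + \frac{7}{T} = \frac{7}{T} + \frac{T}{75}$)
$\left(-31\right) \left(-1120\right) - \sqrt{- \frac{23068}{20133} + q{\left(132 \right)}} = \left(-31\right) \left(-1120\right) - \sqrt{- \frac{23068}{20133} + \left(\frac{7}{132} + \frac{1}{75} \cdot 132\right)} = 34720 - \sqrt{\left(-23068\right) \frac{1}{20133} + \left(7 \cdot \frac{1}{132} + \frac{44}{25}\right)} = 34720 - \sqrt{- \frac{23068}{20133} + \left(\frac{7}{132} + \frac{44}{25}\right)} = 34720 - \sqrt{- \frac{23068}{20133} + \frac{5983}{3300}} = 34720 - \sqrt{\frac{14777113}{22146300}} = 34720 - \frac{\sqrt{363620419591}}{738210}$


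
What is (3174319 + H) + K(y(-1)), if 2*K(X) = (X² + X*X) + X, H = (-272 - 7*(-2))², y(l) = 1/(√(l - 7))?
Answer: 25927063/8 - I*√2/8 ≈ 3.2409e+6 - 0.17678*I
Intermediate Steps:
y(l) = (-7 + l)^(-½) (y(l) = 1/(√(-7 + l)) = (-7 + l)^(-½))
H = 66564 (H = (-272 + 14)² = (-258)² = 66564)
K(X) = X² + X/2 (K(X) = ((X² + X*X) + X)/2 = ((X² + X²) + X)/2 = (2*X² + X)/2 = (X + 2*X²)/2 = X² + X/2)
(3174319 + H) + K(y(-1)) = (3174319 + 66564) + (½ + (-7 - 1)^(-½))/√(-7 - 1) = 3240883 + (½ + (-8)^(-½))/√(-8) = 3240883 + (-I*√2/4)*(½ - I*√2/4) = 3240883 - I*√2*(½ - I*√2/4)/4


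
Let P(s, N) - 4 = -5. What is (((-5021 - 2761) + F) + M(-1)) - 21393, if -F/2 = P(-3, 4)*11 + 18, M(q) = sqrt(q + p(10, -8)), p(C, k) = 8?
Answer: -29189 + sqrt(7) ≈ -29186.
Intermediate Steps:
P(s, N) = -1 (P(s, N) = 4 - 5 = -1)
M(q) = sqrt(8 + q) (M(q) = sqrt(q + 8) = sqrt(8 + q))
F = -14 (F = -2*(-1*11 + 18) = -2*(-11 + 18) = -2*7 = -14)
(((-5021 - 2761) + F) + M(-1)) - 21393 = (((-5021 - 2761) - 14) + sqrt(8 - 1)) - 21393 = ((-7782 - 14) + sqrt(7)) - 21393 = (-7796 + sqrt(7)) - 21393 = -29189 + sqrt(7)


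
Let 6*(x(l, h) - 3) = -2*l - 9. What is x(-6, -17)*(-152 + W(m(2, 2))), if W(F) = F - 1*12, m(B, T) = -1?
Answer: -1155/2 ≈ -577.50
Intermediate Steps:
W(F) = -12 + F (W(F) = F - 12 = -12 + F)
x(l, h) = 3/2 - l/3 (x(l, h) = 3 + (-2*l - 9)/6 = 3 + (-9 - 2*l)/6 = 3 + (-3/2 - l/3) = 3/2 - l/3)
x(-6, -17)*(-152 + W(m(2, 2))) = (3/2 - ⅓*(-6))*(-152 + (-12 - 1)) = (3/2 + 2)*(-152 - 13) = (7/2)*(-165) = -1155/2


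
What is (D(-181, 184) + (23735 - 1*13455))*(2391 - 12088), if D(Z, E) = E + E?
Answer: -103253656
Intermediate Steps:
D(Z, E) = 2*E
(D(-181, 184) + (23735 - 1*13455))*(2391 - 12088) = (2*184 + (23735 - 1*13455))*(2391 - 12088) = (368 + (23735 - 13455))*(-9697) = (368 + 10280)*(-9697) = 10648*(-9697) = -103253656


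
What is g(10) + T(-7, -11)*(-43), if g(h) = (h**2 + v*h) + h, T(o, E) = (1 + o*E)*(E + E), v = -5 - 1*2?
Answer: 73828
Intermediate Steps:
v = -7 (v = -5 - 2 = -7)
T(o, E) = 2*E*(1 + E*o) (T(o, E) = (1 + E*o)*(2*E) = 2*E*(1 + E*o))
g(h) = h**2 - 6*h (g(h) = (h**2 - 7*h) + h = h**2 - 6*h)
g(10) + T(-7, -11)*(-43) = 10*(-6 + 10) + (2*(-11)*(1 - 11*(-7)))*(-43) = 10*4 + (2*(-11)*(1 + 77))*(-43) = 40 + (2*(-11)*78)*(-43) = 40 - 1716*(-43) = 40 + 73788 = 73828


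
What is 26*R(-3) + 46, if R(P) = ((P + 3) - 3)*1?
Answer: -32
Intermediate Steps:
R(P) = P (R(P) = ((3 + P) - 3)*1 = P*1 = P)
26*R(-3) + 46 = 26*(-3) + 46 = -78 + 46 = -32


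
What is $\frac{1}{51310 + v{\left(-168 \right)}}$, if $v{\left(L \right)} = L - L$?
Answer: $\frac{1}{51310} \approx 1.9489 \cdot 10^{-5}$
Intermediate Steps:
$v{\left(L \right)} = 0$
$\frac{1}{51310 + v{\left(-168 \right)}} = \frac{1}{51310 + 0} = \frac{1}{51310}$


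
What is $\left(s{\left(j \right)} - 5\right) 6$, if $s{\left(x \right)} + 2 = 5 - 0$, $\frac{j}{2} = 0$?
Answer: $-12$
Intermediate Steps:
$j = 0$ ($j = 2 \cdot 0 = 0$)
$s{\left(x \right)} = 3$ ($s{\left(x \right)} = -2 + \left(5 - 0\right) = -2 + \left(5 + 0\right) = -2 + 5 = 3$)
$\left(s{\left(j \right)} - 5\right) 6 = \left(3 - 5\right) 6 = \left(-2\right) 6 = -12$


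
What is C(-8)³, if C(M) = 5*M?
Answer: -64000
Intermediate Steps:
C(-8)³ = (5*(-8))³ = (-40)³ = -64000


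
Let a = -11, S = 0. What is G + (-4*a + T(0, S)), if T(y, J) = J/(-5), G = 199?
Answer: 243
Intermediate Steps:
T(y, J) = -J/5 (T(y, J) = J*(-⅕) = -J/5)
G + (-4*a + T(0, S)) = 199 + (-4*(-11) - ⅕*0) = 199 + (44 + 0) = 199 + 44 = 243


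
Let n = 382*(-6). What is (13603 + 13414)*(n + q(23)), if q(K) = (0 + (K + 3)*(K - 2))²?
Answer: 7992277008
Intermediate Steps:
n = -2292
q(K) = (-2 + K)²*(3 + K)² (q(K) = (0 + (3 + K)*(-2 + K))² = (0 + (-2 + K)*(3 + K))² = ((-2 + K)*(3 + K))² = (-2 + K)²*(3 + K)²)
(13603 + 13414)*(n + q(23)) = (13603 + 13414)*(-2292 + (-2 + 23)²*(3 + 23)²) = 27017*(-2292 + 21²*26²) = 27017*(-2292 + 441*676) = 27017*(-2292 + 298116) = 27017*295824 = 7992277008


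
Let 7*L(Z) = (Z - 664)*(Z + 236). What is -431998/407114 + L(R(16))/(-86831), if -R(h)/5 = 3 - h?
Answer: -13512391520/17675057867 ≈ -0.76449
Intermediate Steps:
R(h) = -15 + 5*h (R(h) = -5*(3 - h) = -15 + 5*h)
L(Z) = (-664 + Z)*(236 + Z)/7 (L(Z) = ((Z - 664)*(Z + 236))/7 = ((-664 + Z)*(236 + Z))/7 = (-664 + Z)*(236 + Z)/7)
-431998/407114 + L(R(16))/(-86831) = -431998/407114 + (-156704/7 - 428*(-15 + 5*16)/7 + (-15 + 5*16)**2/7)/(-86831) = -431998*1/407114 + (-156704/7 - 428*(-15 + 80)/7 + (-15 + 80)**2/7)*(-1/86831) = -215999/203557 + (-156704/7 - 428/7*65 + (1/7)*65**2)*(-1/86831) = -215999/203557 + (-156704/7 - 27820/7 + (1/7)*4225)*(-1/86831) = -215999/203557 + (-156704/7 - 27820/7 + 4225/7)*(-1/86831) = -215999/203557 - 25757*(-1/86831) = -215999/203557 + 25757/86831 = -13512391520/17675057867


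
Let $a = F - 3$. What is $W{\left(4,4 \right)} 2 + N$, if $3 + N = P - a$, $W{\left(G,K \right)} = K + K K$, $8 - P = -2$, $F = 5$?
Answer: $45$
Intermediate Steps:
$P = 10$ ($P = 8 - -2 = 8 + 2 = 10$)
$a = 2$ ($a = 5 - 3 = 2$)
$W{\left(G,K \right)} = K + K^{2}$
$N = 5$ ($N = -3 + \left(10 - 2\right) = -3 + 8 = 5$)
$W{\left(4,4 \right)} 2 + N = 4 \left(1 + 4\right) 2 + 5 = 4 \cdot 5 \cdot 2 + 5 = 20 \cdot 2 + 5 = 40 + 5 = 45$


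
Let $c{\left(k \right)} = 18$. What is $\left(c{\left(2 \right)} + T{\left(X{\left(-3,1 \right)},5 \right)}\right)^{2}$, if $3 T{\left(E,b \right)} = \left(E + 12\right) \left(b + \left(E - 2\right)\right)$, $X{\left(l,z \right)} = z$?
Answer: $\frac{11236}{9} \approx 1248.4$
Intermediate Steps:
$T{\left(E,b \right)} = \frac{\left(12 + E\right) \left(-2 + E + b\right)}{3}$ ($T{\left(E,b \right)} = \frac{\left(E + 12\right) \left(b + \left(E - 2\right)\right)}{3} = \frac{\left(12 + E\right) \left(b + \left(-2 + E\right)\right)}{3} = \frac{\left(12 + E\right) \left(-2 + E + b\right)}{3}$)
$\left(c{\left(2 \right)} + T{\left(X{\left(-3,1 \right)},5 \right)}\right)^{2} = \left(18 + \left(-8 + 4 \cdot 5 + \frac{1^{2}}{3} + \frac{10}{3} \cdot 1 + \frac{1}{3} \cdot 1 \cdot 5\right)\right)^{2} = \left(18 + \left(-8 + 20 + \frac{1}{3} \cdot 1 + \frac{10}{3} + \frac{5}{3}\right)\right)^{2} = \left(18 + \left(-8 + 20 + \frac{1}{3} + \frac{10}{3} + \frac{5}{3}\right)\right)^{2} = \left(18 + \frac{52}{3}\right)^{2} = \left(\frac{106}{3}\right)^{2} = \frac{11236}{9}$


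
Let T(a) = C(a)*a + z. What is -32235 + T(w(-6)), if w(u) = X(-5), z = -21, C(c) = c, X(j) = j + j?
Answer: -32156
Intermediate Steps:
X(j) = 2*j
w(u) = -10 (w(u) = 2*(-5) = -10)
T(a) = -21 + a² (T(a) = a*a - 21 = a² - 21 = -21 + a²)
-32235 + T(w(-6)) = -32235 + (-21 + (-10)²) = -32235 + (-21 + 100) = -32235 + 79 = -32156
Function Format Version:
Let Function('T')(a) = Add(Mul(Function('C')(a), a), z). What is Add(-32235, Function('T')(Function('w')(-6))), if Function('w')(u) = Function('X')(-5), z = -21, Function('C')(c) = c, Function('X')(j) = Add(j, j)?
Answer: -32156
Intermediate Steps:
Function('X')(j) = Mul(2, j)
Function('w')(u) = -10 (Function('w')(u) = Mul(2, -5) = -10)
Function('T')(a) = Add(-21, Pow(a, 2)) (Function('T')(a) = Add(Mul(a, a), -21) = Add(Pow(a, 2), -21) = Add(-21, Pow(a, 2)))
Add(-32235, Function('T')(Function('w')(-6))) = Add(-32235, Add(-21, Pow(-10, 2))) = Add(-32235, Add(-21, 100)) = Add(-32235, 79) = -32156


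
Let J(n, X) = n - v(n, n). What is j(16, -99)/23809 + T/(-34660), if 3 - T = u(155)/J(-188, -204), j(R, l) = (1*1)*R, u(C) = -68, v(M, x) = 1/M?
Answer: 204467575/343126451052 ≈ 0.00059590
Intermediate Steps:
J(n, X) = n - 1/n
j(R, l) = R (j(R, l) = 1*R = R)
T = 5485/2079 (T = 3 - (-68)/(-188 - 1/(-188)) = 3 - (-68)/(-188 - 1*(-1/188)) = 3 - (-68)/(-188 + 1/188) = 3 - (-68)/(-35343/188) = 3 - (-68)*(-188)/35343 = 3 - 1*752/2079 = 3 - 752/2079 = 5485/2079 ≈ 2.6383)
j(16, -99)/23809 + T/(-34660) = 16/23809 + (5485/2079)/(-34660) = 16*(1/23809) + (5485/2079)*(-1/34660) = 16/23809 - 1097/14411628 = 204467575/343126451052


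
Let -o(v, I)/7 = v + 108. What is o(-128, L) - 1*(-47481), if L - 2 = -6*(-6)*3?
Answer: 47621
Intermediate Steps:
L = 110 (L = 2 - 6*(-6)*3 = 2 + 36*3 = 2 + 108 = 110)
o(v, I) = -756 - 7*v (o(v, I) = -7*(v + 108) = -7*(108 + v) = -756 - 7*v)
o(-128, L) - 1*(-47481) = (-756 - 7*(-128)) - 1*(-47481) = (-756 + 896) + 47481 = 140 + 47481 = 47621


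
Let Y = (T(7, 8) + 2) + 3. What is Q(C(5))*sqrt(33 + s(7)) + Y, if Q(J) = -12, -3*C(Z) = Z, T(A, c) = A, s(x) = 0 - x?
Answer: 12 - 12*sqrt(26) ≈ -49.188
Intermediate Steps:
s(x) = -x
C(Z) = -Z/3
Y = 12 (Y = (7 + 2) + 3 = 9 + 3 = 12)
Q(C(5))*sqrt(33 + s(7)) + Y = -12*sqrt(33 - 1*7) + 12 = -12*sqrt(33 - 7) + 12 = -12*sqrt(26) + 12 = 12 - 12*sqrt(26)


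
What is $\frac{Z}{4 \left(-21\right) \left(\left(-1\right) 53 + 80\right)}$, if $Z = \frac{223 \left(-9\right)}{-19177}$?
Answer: $- \frac{223}{4832604} \approx -4.6145 \cdot 10^{-5}$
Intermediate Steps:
$Z = \frac{2007}{19177}$ ($Z = \left(-2007\right) \left(- \frac{1}{19177}\right) = \frac{2007}{19177} \approx 0.10466$)
$\frac{Z}{4 \left(-21\right) \left(\left(-1\right) 53 + 80\right)} = \frac{2007}{19177 \cdot 4 \left(-21\right) \left(\left(-1\right) 53 + 80\right)} = \frac{2007}{19177 \left(- 84 \left(-53 + 80\right)\right)} = \frac{2007}{19177 \left(\left(-84\right) 27\right)} = \frac{2007}{19177 \left(-2268\right)} = \frac{2007}{19177} \left(- \frac{1}{2268}\right) = - \frac{223}{4832604}$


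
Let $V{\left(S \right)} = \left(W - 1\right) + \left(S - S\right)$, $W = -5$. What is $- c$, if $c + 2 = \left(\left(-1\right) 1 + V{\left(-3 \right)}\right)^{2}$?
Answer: $-47$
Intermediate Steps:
$V{\left(S \right)} = -6$ ($V{\left(S \right)} = \left(-5 - 1\right) + \left(S - S\right) = -6 + 0 = -6$)
$c = 47$ ($c = -2 + \left(\left(-1\right) 1 - 6\right)^{2} = -2 + \left(-1 - 6\right)^{2} = -2 + \left(-7\right)^{2} = -2 + 49 = 47$)
$- c = \left(-1\right) 47 = -47$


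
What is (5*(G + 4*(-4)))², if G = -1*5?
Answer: 11025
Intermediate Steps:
G = -5
(5*(G + 4*(-4)))² = (5*(-5 + 4*(-4)))² = (5*(-5 - 16))² = (5*(-21))² = (-105)² = 11025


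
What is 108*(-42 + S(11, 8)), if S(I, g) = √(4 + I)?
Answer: -4536 + 108*√15 ≈ -4117.7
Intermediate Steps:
108*(-42 + S(11, 8)) = 108*(-42 + √(4 + 11)) = 108*(-42 + √15) = -4536 + 108*√15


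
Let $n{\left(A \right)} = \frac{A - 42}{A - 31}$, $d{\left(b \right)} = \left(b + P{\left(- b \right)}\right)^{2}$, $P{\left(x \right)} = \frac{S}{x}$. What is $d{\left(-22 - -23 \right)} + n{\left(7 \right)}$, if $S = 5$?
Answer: $\frac{419}{24} \approx 17.458$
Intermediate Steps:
$P{\left(x \right)} = \frac{5}{x}$
$d{\left(b \right)} = \left(b - \frac{5}{b}\right)^{2}$ ($d{\left(b \right)} = \left(b + \frac{5}{\left(-1\right) b}\right)^{2} = \left(b + 5 \left(- \frac{1}{b}\right)\right)^{2} = \left(b - \frac{5}{b}\right)^{2}$)
$n{\left(A \right)} = \frac{-42 + A}{-31 + A}$
$d{\left(-22 - -23 \right)} + n{\left(7 \right)} = \frac{\left(-5 + \left(-22 - -23\right)^{2}\right)^{2}}{\left(-22 - -23\right)^{2}} + \frac{-42 + 7}{-31 + 7} = \frac{\left(-5 + \left(-22 + 23\right)^{2}\right)^{2}}{\left(-22 + 23\right)^{2}} + \frac{1}{-24} \left(-35\right) = 1^{-2} \left(-5 + 1^{2}\right)^{2} - - \frac{35}{24} = 1 \left(-5 + 1\right)^{2} + \frac{35}{24} = 1 \left(-4\right)^{2} + \frac{35}{24} = 1 \cdot 16 + \frac{35}{24} = 16 + \frac{35}{24} = \frac{419}{24}$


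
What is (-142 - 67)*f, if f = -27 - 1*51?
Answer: 16302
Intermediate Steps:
f = -78 (f = -27 - 51 = -78)
(-142 - 67)*f = (-142 - 67)*(-78) = -209*(-78) = 16302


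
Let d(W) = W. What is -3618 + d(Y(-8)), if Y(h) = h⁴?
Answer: 478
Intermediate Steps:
-3618 + d(Y(-8)) = -3618 + (-8)⁴ = -3618 + 4096 = 478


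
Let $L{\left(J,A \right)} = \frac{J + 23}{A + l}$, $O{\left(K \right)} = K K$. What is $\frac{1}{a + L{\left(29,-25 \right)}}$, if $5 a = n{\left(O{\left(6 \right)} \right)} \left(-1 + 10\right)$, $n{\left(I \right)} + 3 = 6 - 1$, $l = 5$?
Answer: $1$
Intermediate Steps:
$O{\left(K \right)} = K^{2}$
$n{\left(I \right)} = 2$ ($n{\left(I \right)} = -3 + \left(6 - 1\right) = -3 + 5 = 2$)
$a = \frac{18}{5}$ ($a = \frac{2 \left(-1 + 10\right)}{5} = \frac{2 \cdot 9}{5} = \frac{1}{5} \cdot 18 = \frac{18}{5} \approx 3.6$)
$L{\left(J,A \right)} = \frac{23 + J}{5 + A}$ ($L{\left(J,A \right)} = \frac{J + 23}{A + 5} = \frac{23 + J}{5 + A}$)
$\frac{1}{a + L{\left(29,-25 \right)}} = \frac{1}{\frac{18}{5} + \frac{23 + 29}{5 - 25}} = \frac{1}{\frac{18}{5} + \frac{1}{-20} \cdot 52} = \frac{1}{\frac{18}{5} - \frac{13}{5}} = 1^{-1} = 1$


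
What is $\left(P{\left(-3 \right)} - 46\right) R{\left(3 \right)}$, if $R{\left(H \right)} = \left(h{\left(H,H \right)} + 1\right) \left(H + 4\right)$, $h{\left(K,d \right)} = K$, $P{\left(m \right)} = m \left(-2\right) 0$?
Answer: $-1288$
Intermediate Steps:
$P{\left(m \right)} = 0$ ($P{\left(m \right)} = - 2 m 0 = 0$)
$R{\left(H \right)} = \left(1 + H\right) \left(4 + H\right)$ ($R{\left(H \right)} = \left(H + 1\right) \left(H + 4\right) = \left(1 + H\right) \left(4 + H\right)$)
$\left(P{\left(-3 \right)} - 46\right) R{\left(3 \right)} = \left(0 - 46\right) \left(4 + 3^{2} + 5 \cdot 3\right) = - 46 \left(4 + 9 + 15\right) = \left(-46\right) 28 = -1288$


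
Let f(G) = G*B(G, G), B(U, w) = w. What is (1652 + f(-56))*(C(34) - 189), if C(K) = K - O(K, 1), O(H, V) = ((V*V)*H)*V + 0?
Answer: -904932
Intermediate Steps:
O(H, V) = H*V³ (O(H, V) = (V²*H)*V + 0 = (H*V²)*V + 0 = H*V³ + 0 = H*V³)
C(K) = 0 (C(K) = K - K*1³ = K - K = 0)
f(G) = G² (f(G) = G*G = G²)
(1652 + f(-56))*(C(34) - 189) = (1652 + (-56)²)*(0 - 189) = (1652 + 3136)*(-189) = 4788*(-189) = -904932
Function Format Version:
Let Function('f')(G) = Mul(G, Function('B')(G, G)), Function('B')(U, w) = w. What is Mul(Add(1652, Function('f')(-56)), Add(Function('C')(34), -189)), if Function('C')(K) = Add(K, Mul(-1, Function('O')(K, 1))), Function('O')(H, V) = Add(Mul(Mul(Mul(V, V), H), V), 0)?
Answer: -904932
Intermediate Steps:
Function('O')(H, V) = Mul(H, Pow(V, 3)) (Function('O')(H, V) = Add(Mul(Mul(Pow(V, 2), H), V), 0) = Add(Mul(Mul(H, Pow(V, 2)), V), 0) = Add(Mul(H, Pow(V, 3)), 0) = Mul(H, Pow(V, 3)))
Function('C')(K) = 0 (Function('C')(K) = Add(K, Mul(-1, Mul(K, Pow(1, 3)))) = Add(K, Mul(-1, Mul(K, 1))) = Add(K, Mul(-1, K)) = 0)
Function('f')(G) = Pow(G, 2) (Function('f')(G) = Mul(G, G) = Pow(G, 2))
Mul(Add(1652, Function('f')(-56)), Add(Function('C')(34), -189)) = Mul(Add(1652, Pow(-56, 2)), Add(0, -189)) = Mul(Add(1652, 3136), -189) = Mul(4788, -189) = -904932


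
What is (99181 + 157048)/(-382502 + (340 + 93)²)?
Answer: -256229/195013 ≈ -1.3139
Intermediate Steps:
(99181 + 157048)/(-382502 + (340 + 93)²) = 256229/(-382502 + 433²) = 256229/(-382502 + 187489) = 256229/(-195013) = 256229*(-1/195013) = -256229/195013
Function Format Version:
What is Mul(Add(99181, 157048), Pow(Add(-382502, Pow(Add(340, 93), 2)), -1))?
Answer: Rational(-256229, 195013) ≈ -1.3139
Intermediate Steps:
Mul(Add(99181, 157048), Pow(Add(-382502, Pow(Add(340, 93), 2)), -1)) = Mul(256229, Pow(Add(-382502, Pow(433, 2)), -1)) = Mul(256229, Pow(Add(-382502, 187489), -1)) = Mul(256229, Pow(-195013, -1)) = Mul(256229, Rational(-1, 195013)) = Rational(-256229, 195013)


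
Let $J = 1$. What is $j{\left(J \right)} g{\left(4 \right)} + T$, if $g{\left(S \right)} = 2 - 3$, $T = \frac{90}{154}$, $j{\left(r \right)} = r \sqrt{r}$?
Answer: $- \frac{32}{77} \approx -0.41558$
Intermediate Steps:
$j{\left(r \right)} = r^{\frac{3}{2}}$
$T = \frac{45}{77}$ ($T = 90 \cdot \frac{1}{154} = \frac{45}{77} \approx 0.58442$)
$g{\left(S \right)} = -1$ ($g{\left(S \right)} = 2 - 3 = -1$)
$j{\left(J \right)} g{\left(4 \right)} + T = 1^{\frac{3}{2}} \left(-1\right) + \frac{45}{77} = 1 \left(-1\right) + \frac{45}{77} = -1 + \frac{45}{77} = - \frac{32}{77}$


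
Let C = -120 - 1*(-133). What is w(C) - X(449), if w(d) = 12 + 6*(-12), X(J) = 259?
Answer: -319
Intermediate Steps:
C = 13 (C = -120 + 133 = 13)
w(d) = -60 (w(d) = 12 - 72 = -60)
w(C) - X(449) = -60 - 1*259 = -60 - 259 = -319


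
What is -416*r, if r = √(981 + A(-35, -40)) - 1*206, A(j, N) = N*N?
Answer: 85696 - 416*√2581 ≈ 64562.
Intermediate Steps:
A(j, N) = N²
r = -206 + √2581 (r = √(981 + (-40)²) - 1*206 = √(981 + 1600) - 206 = √2581 - 206 = -206 + √2581 ≈ -155.20)
-416*r = -416*(-206 + √2581) = 85696 - 416*√2581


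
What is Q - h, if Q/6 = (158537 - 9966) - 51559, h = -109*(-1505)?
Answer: 418027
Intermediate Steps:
h = 164045
Q = 582072 (Q = 6*((158537 - 9966) - 51559) = 6*(148571 - 51559) = 6*97012 = 582072)
Q - h = 582072 - 1*164045 = 582072 - 164045 = 418027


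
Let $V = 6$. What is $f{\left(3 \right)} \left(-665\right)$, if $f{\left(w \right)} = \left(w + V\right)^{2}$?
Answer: $-53865$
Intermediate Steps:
$f{\left(w \right)} = \left(6 + w\right)^{2}$ ($f{\left(w \right)} = \left(w + 6\right)^{2} = \left(6 + w\right)^{2}$)
$f{\left(3 \right)} \left(-665\right) = \left(6 + 3\right)^{2} \left(-665\right) = 9^{2} \left(-665\right) = 81 \left(-665\right) = -53865$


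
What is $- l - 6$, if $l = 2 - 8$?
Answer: $0$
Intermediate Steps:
$l = -6$ ($l = 2 - 8 = -6$)
$- l - 6 = \left(-1\right) \left(-6\right) - 6 = 6 - 6 = 0$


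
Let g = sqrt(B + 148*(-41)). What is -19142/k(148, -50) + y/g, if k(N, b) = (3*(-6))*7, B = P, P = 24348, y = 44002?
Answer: 9571/63 + 22001*sqrt(4570)/4570 ≈ 477.37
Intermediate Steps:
B = 24348
g = 2*sqrt(4570) (g = sqrt(24348 + 148*(-41)) = sqrt(24348 - 6068) = sqrt(18280) = 2*sqrt(4570) ≈ 135.20)
k(N, b) = -126 (k(N, b) = -18*7 = -126)
-19142/k(148, -50) + y/g = -19142/(-126) + 44002/((2*sqrt(4570))) = -19142*(-1/126) + 44002*(sqrt(4570)/9140) = 9571/63 + 22001*sqrt(4570)/4570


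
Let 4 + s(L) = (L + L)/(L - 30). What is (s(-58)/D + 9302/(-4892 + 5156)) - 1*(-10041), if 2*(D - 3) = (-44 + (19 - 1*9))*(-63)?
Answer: 39680203/3938 ≈ 10076.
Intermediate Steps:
s(L) = -4 + 2*L/(-30 + L) (s(L) = -4 + (L + L)/(L - 30) = -4 + (2*L)/(-30 + L) = -4 + 2*L/(-30 + L))
D = 1074 (D = 3 + ((-44 + (19 - 1*9))*(-63))/2 = 3 + ((-44 + (19 - 9))*(-63))/2 = 3 + ((-44 + 10)*(-63))/2 = 3 + (-34*(-63))/2 = 3 + (½)*2142 = 3 + 1071 = 1074)
(s(-58)/D + 9302/(-4892 + 5156)) - 1*(-10041) = ((2*(60 - 1*(-58))/(-30 - 58))/1074 + 9302/(-4892 + 5156)) - 1*(-10041) = ((2*(60 + 58)/(-88))*(1/1074) + 9302/264) + 10041 = ((2*(-1/88)*118)*(1/1074) + 9302*(1/264)) + 10041 = (-59/22*1/1074 + 4651/132) + 10041 = (-59/23628 + 4651/132) + 10041 = 138745/3938 + 10041 = 39680203/3938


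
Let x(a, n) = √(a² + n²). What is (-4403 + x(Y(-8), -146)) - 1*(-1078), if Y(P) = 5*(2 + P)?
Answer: -3325 + 2*√5554 ≈ -3175.9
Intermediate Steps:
Y(P) = 10 + 5*P
(-4403 + x(Y(-8), -146)) - 1*(-1078) = (-4403 + √((10 + 5*(-8))² + (-146)²)) - 1*(-1078) = (-4403 + √((10 - 40)² + 21316)) + 1078 = (-4403 + √((-30)² + 21316)) + 1078 = (-4403 + √(900 + 21316)) + 1078 = (-4403 + √22216) + 1078 = (-4403 + 2*√5554) + 1078 = -3325 + 2*√5554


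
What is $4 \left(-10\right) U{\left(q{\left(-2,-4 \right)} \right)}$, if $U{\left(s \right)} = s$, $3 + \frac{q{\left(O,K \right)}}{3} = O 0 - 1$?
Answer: $480$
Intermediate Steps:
$q{\left(O,K \right)} = -12$ ($q{\left(O,K \right)} = -9 + 3 \left(O 0 - 1\right) = -9 + 3 \left(0 - 1\right) = -9 + 3 \left(-1\right) = -9 - 3 = -12$)
$4 \left(-10\right) U{\left(q{\left(-2,-4 \right)} \right)} = 4 \left(-10\right) \left(-12\right) = \left(-40\right) \left(-12\right) = 480$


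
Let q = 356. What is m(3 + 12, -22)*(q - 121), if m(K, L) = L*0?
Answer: 0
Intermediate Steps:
m(K, L) = 0
m(3 + 12, -22)*(q - 121) = 0*(356 - 121) = 0*235 = 0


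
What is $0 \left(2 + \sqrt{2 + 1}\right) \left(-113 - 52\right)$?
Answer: $0$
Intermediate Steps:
$0 \left(2 + \sqrt{2 + 1}\right) \left(-113 - 52\right) = 0 \left(2 + \sqrt{3}\right) \left(-165\right) = 0 \left(-165\right) = 0$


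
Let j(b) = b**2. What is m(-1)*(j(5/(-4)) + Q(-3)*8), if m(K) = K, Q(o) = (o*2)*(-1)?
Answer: -793/16 ≈ -49.563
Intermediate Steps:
Q(o) = -2*o (Q(o) = (2*o)*(-1) = -2*o)
m(-1)*(j(5/(-4)) + Q(-3)*8) = -((5/(-4))**2 - 2*(-3)*8) = -((5*(-1/4))**2 + 6*8) = -((-5/4)**2 + 48) = -(25/16 + 48) = -1*793/16 = -793/16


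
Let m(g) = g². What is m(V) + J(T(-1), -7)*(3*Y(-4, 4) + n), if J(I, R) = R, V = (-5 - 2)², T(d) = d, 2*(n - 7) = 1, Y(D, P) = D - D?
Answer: 4697/2 ≈ 2348.5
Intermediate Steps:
Y(D, P) = 0
n = 15/2 (n = 7 + (½)*1 = 7 + ½ = 15/2 ≈ 7.5000)
V = 49 (V = (-7)² = 49)
m(V) + J(T(-1), -7)*(3*Y(-4, 4) + n) = 49² - 7*(3*0 + 15/2) = 2401 - 7*(0 + 15/2) = 2401 - 7*15/2 = 2401 - 105/2 = 4697/2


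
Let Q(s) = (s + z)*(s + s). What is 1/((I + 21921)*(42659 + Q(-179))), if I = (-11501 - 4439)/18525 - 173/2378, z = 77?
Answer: 1762098/3058158590847935 ≈ 5.7620e-10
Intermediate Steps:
Q(s) = 2*s*(77 + s) (Q(s) = (s + 77)*(s + s) = (77 + s)*(2*s) = 2*s*(77 + s))
I = -8222029/8810490 (I = -15940*1/18525 - 173*1/2378 = -3188/3705 - 173/2378 = -8222029/8810490 ≈ -0.93321)
1/((I + 21921)*(42659 + Q(-179))) = 1/((-8222029/8810490 + 21921)*(42659 + 2*(-179)*(77 - 179))) = 1/(193126529261*(42659 + 2*(-179)*(-102))/8810490) = 1/(193126529261*(42659 + 36516)/8810490) = 1/((193126529261/8810490)*79175) = 1/(3058158590847935/1762098) = 1762098/3058158590847935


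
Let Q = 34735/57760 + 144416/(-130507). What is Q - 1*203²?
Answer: -62128145010079/1507616864 ≈ -41210.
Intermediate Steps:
Q = -761661503/1507616864 (Q = 34735*(1/57760) + 144416*(-1/130507) = 6947/11552 - 144416/130507 = -761661503/1507616864 ≈ -0.50521)
Q - 1*203² = -761661503/1507616864 - 1*203² = -761661503/1507616864 - 1*41209 = -761661503/1507616864 - 41209 = -62128145010079/1507616864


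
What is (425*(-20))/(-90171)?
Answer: 8500/90171 ≈ 0.094265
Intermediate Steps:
(425*(-20))/(-90171) = -8500*(-1/90171) = 8500/90171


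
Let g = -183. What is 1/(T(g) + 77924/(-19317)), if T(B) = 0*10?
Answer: -19317/77924 ≈ -0.24790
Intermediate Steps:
T(B) = 0
1/(T(g) + 77924/(-19317)) = 1/(0 + 77924/(-19317)) = 1/(0 + 77924*(-1/19317)) = 1/(0 - 77924/19317) = 1/(-77924/19317) = -19317/77924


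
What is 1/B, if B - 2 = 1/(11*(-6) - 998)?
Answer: 1064/2127 ≈ 0.50023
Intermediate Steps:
B = 2127/1064 (B = 2 + 1/(11*(-6) - 998) = 2 + 1/(-66 - 998) = 2 + 1/(-1064) = 2 - 1/1064 = 2127/1064 ≈ 1.9991)
1/B = 1/(2127/1064) = 1064/2127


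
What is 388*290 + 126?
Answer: 112646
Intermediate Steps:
388*290 + 126 = 112520 + 126 = 112646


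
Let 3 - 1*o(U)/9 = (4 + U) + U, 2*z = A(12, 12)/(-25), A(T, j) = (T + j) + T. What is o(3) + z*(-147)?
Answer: 1071/25 ≈ 42.840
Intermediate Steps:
A(T, j) = j + 2*T
z = -18/25 (z = ((12 + 2*12)/(-25))/2 = ((12 + 24)*(-1/25))/2 = (36*(-1/25))/2 = (1/2)*(-36/25) = -18/25 ≈ -0.72000)
o(U) = -9 - 18*U (o(U) = 27 - 9*((4 + U) + U) = 27 - 9*(4 + 2*U) = 27 + (-36 - 18*U) = -9 - 18*U)
o(3) + z*(-147) = (-9 - 18*3) - 18/25*(-147) = (-9 - 54) + 2646/25 = -63 + 2646/25 = 1071/25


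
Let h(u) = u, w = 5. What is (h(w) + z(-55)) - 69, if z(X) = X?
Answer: -119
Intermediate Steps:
(h(w) + z(-55)) - 69 = (5 - 55) - 69 = -50 - 69 = -119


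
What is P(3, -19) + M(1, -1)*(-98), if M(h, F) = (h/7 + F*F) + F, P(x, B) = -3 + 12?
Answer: -5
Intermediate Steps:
P(x, B) = 9
M(h, F) = F + F² + h/7 (M(h, F) = (h/7 + F²) + F = (F² + h/7) + F = F + F² + h/7)
P(3, -19) + M(1, -1)*(-98) = 9 + (-1 + (-1)² + (⅐)*1)*(-98) = 9 + (-1 + 1 + ⅐)*(-98) = 9 + (⅐)*(-98) = 9 - 14 = -5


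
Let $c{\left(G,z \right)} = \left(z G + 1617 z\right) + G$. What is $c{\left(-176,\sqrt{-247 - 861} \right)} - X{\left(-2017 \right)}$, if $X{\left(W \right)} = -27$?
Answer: $-149 + 2882 i \sqrt{277} \approx -149.0 + 47966.0 i$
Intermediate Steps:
$c{\left(G,z \right)} = G + 1617 z + G z$ ($c{\left(G,z \right)} = \left(G z + 1617 z\right) + G = \left(1617 z + G z\right) + G = G + 1617 z + G z$)
$c{\left(-176,\sqrt{-247 - 861} \right)} - X{\left(-2017 \right)} = \left(-176 + 1617 \sqrt{-247 - 861} - 176 \sqrt{-247 - 861}\right) - -27 = \left(-176 + 1617 \sqrt{-1108} - 176 \sqrt{-1108}\right) + 27 = \left(-176 + 1617 \cdot 2 i \sqrt{277} - 176 \cdot 2 i \sqrt{277}\right) + 27 = \left(-176 + 3234 i \sqrt{277} - 352 i \sqrt{277}\right) + 27 = \left(-176 + 2882 i \sqrt{277}\right) + 27 = -149 + 2882 i \sqrt{277}$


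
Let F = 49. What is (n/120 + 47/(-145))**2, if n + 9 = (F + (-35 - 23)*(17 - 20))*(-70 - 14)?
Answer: 32956408521/1345600 ≈ 24492.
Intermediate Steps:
n = -18741 (n = -9 + (49 + (-35 - 23)*(17 - 20))*(-70 - 14) = -9 + (49 - 58*(-3))*(-84) = -9 + (49 + 174)*(-84) = -9 + 223*(-84) = -9 - 18732 = -18741)
(n/120 + 47/(-145))**2 = (-18741/120 + 47/(-145))**2 = (-18741*1/120 + 47*(-1/145))**2 = (-6247/40 - 47/145)**2 = (-181539/1160)**2 = 32956408521/1345600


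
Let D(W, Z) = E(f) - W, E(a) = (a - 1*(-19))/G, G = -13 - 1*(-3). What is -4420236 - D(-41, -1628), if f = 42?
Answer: -44202709/10 ≈ -4.4203e+6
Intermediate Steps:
G = -10 (G = -13 + 3 = -10)
E(a) = -19/10 - a/10 (E(a) = (a - 1*(-19))/(-10) = (a + 19)*(-1/10) = (19 + a)*(-1/10) = -19/10 - a/10)
D(W, Z) = -61/10 - W (D(W, Z) = (-19/10 - 1/10*42) - W = (-19/10 - 21/5) - W = -61/10 - W)
-4420236 - D(-41, -1628) = -4420236 - (-61/10 - 1*(-41)) = -4420236 - (-61/10 + 41) = -4420236 - 1*349/10 = -4420236 - 349/10 = -44202709/10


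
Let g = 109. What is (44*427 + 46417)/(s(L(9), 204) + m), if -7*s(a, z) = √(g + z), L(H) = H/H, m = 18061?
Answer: 6411745305/1775976224 + 50715*√313/1775976224 ≈ 3.6108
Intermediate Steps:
L(H) = 1
s(a, z) = -√(109 + z)/7
(44*427 + 46417)/(s(L(9), 204) + m) = (44*427 + 46417)/(-√(109 + 204)/7 + 18061) = (18788 + 46417)/(-√313/7 + 18061) = 65205/(18061 - √313/7)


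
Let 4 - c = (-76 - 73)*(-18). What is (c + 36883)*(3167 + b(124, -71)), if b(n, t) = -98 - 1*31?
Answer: 103914790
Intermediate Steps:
b(n, t) = -129 (b(n, t) = -98 - 31 = -129)
c = -2678 (c = 4 - (-76 - 73)*(-18) = 4 - (-149)*(-18) = 4 - 1*2682 = 4 - 2682 = -2678)
(c + 36883)*(3167 + b(124, -71)) = (-2678 + 36883)*(3167 - 129) = 34205*3038 = 103914790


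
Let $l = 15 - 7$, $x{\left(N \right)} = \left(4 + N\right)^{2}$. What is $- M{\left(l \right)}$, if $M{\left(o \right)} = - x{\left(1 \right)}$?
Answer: $25$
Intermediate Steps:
$l = 8$ ($l = 15 - 7 = 8$)
$M{\left(o \right)} = -25$ ($M{\left(o \right)} = - \left(4 + 1\right)^{2} = - 5^{2} = \left(-1\right) 25 = -25$)
$- M{\left(l \right)} = \left(-1\right) \left(-25\right) = 25$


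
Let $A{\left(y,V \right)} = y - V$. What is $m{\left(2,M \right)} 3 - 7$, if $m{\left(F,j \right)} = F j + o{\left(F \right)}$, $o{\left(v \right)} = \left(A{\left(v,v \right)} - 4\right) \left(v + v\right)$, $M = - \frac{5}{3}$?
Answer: $-65$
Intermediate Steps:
$M = - \frac{5}{3}$ ($M = \left(-5\right) \frac{1}{3} = - \frac{5}{3} \approx -1.6667$)
$o{\left(v \right)} = - 8 v$ ($o{\left(v \right)} = \left(\left(v - v\right) - 4\right) \left(v + v\right) = \left(0 - 4\right) 2 v = - 4 \cdot 2 v = - 8 v$)
$m{\left(F,j \right)} = - 8 F + F j$ ($m{\left(F,j \right)} = F j - 8 F = - 8 F + F j$)
$m{\left(2,M \right)} 3 - 7 = 2 \left(-8 - \frac{5}{3}\right) 3 - 7 = 2 \left(- \frac{29}{3}\right) 3 - 7 = \left(- \frac{58}{3}\right) 3 - 7 = -58 - 7 = -65$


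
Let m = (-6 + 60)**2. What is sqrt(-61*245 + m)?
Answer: I*sqrt(12029) ≈ 109.68*I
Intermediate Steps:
m = 2916 (m = 54**2 = 2916)
sqrt(-61*245 + m) = sqrt(-61*245 + 2916) = sqrt(-14945 + 2916) = sqrt(-12029) = I*sqrt(12029)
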